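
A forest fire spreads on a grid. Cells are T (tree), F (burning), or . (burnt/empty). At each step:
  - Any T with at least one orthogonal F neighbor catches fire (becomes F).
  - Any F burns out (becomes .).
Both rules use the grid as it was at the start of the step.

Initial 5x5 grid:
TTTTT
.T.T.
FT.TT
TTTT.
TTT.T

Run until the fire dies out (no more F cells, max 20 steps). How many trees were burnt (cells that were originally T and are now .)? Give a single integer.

Step 1: +2 fires, +1 burnt (F count now 2)
Step 2: +3 fires, +2 burnt (F count now 3)
Step 3: +3 fires, +3 burnt (F count now 3)
Step 4: +4 fires, +3 burnt (F count now 4)
Step 5: +2 fires, +4 burnt (F count now 2)
Step 6: +3 fires, +2 burnt (F count now 3)
Step 7: +0 fires, +3 burnt (F count now 0)
Fire out after step 7
Initially T: 18, now '.': 24
Total burnt (originally-T cells now '.'): 17

Answer: 17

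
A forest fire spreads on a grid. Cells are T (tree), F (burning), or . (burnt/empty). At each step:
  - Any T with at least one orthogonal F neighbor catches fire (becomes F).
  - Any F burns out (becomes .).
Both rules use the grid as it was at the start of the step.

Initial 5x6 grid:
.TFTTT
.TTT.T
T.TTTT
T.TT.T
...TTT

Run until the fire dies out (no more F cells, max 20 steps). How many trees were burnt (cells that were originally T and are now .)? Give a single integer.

Step 1: +3 fires, +1 burnt (F count now 3)
Step 2: +4 fires, +3 burnt (F count now 4)
Step 3: +3 fires, +4 burnt (F count now 3)
Step 4: +3 fires, +3 burnt (F count now 3)
Step 5: +2 fires, +3 burnt (F count now 2)
Step 6: +2 fires, +2 burnt (F count now 2)
Step 7: +1 fires, +2 burnt (F count now 1)
Step 8: +0 fires, +1 burnt (F count now 0)
Fire out after step 8
Initially T: 20, now '.': 28
Total burnt (originally-T cells now '.'): 18

Answer: 18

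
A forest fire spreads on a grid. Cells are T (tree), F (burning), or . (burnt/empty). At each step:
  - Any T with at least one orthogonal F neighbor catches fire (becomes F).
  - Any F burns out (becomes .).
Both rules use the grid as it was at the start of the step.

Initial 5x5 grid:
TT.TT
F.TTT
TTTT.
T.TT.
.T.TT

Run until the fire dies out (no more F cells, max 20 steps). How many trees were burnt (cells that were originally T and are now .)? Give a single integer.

Answer: 16

Derivation:
Step 1: +2 fires, +1 burnt (F count now 2)
Step 2: +3 fires, +2 burnt (F count now 3)
Step 3: +1 fires, +3 burnt (F count now 1)
Step 4: +3 fires, +1 burnt (F count now 3)
Step 5: +2 fires, +3 burnt (F count now 2)
Step 6: +3 fires, +2 burnt (F count now 3)
Step 7: +2 fires, +3 burnt (F count now 2)
Step 8: +0 fires, +2 burnt (F count now 0)
Fire out after step 8
Initially T: 17, now '.': 24
Total burnt (originally-T cells now '.'): 16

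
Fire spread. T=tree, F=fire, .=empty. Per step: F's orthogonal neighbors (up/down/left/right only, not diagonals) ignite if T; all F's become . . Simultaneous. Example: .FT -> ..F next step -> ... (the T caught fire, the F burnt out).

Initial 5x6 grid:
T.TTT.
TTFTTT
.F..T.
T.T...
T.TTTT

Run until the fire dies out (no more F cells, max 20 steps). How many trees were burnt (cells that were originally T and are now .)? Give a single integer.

Answer: 10

Derivation:
Step 1: +3 fires, +2 burnt (F count now 3)
Step 2: +3 fires, +3 burnt (F count now 3)
Step 3: +4 fires, +3 burnt (F count now 4)
Step 4: +0 fires, +4 burnt (F count now 0)
Fire out after step 4
Initially T: 17, now '.': 23
Total burnt (originally-T cells now '.'): 10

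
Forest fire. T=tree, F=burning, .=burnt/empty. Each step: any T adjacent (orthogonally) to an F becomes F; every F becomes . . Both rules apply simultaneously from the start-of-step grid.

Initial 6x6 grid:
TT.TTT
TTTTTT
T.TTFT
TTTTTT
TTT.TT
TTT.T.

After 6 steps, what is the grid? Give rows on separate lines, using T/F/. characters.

Step 1: 4 trees catch fire, 1 burn out
  TT.TTT
  TTTTFT
  T.TF.F
  TTTTFT
  TTT.TT
  TTT.T.
Step 2: 7 trees catch fire, 4 burn out
  TT.TFT
  TTTF.F
  T.F...
  TTTF.F
  TTT.FT
  TTT.T.
Step 3: 6 trees catch fire, 7 burn out
  TT.F.F
  TTF...
  T.....
  TTF...
  TTT..F
  TTT.F.
Step 4: 3 trees catch fire, 6 burn out
  TT....
  TF....
  T.....
  TF....
  TTF...
  TTT...
Step 5: 5 trees catch fire, 3 burn out
  TF....
  F.....
  T.....
  F.....
  TF....
  TTF...
Step 6: 4 trees catch fire, 5 burn out
  F.....
  ......
  F.....
  ......
  F.....
  TF....

F.....
......
F.....
......
F.....
TF....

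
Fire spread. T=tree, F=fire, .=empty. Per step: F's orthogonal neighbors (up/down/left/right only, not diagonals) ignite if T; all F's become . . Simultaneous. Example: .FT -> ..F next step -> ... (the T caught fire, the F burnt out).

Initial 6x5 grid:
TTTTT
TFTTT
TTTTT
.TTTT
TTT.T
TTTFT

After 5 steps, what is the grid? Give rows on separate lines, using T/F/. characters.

Step 1: 6 trees catch fire, 2 burn out
  TFTTT
  F.FTT
  TFTTT
  .TTTT
  TTT.T
  TTF.F
Step 2: 9 trees catch fire, 6 burn out
  F.FTT
  ...FT
  F.FTT
  .FTTT
  TTF.F
  TF...
Step 3: 7 trees catch fire, 9 burn out
  ...FT
  ....F
  ...FT
  ..FTF
  TF...
  F....
Step 4: 4 trees catch fire, 7 burn out
  ....F
  .....
  ....F
  ...F.
  F....
  .....
Step 5: 0 trees catch fire, 4 burn out
  .....
  .....
  .....
  .....
  .....
  .....

.....
.....
.....
.....
.....
.....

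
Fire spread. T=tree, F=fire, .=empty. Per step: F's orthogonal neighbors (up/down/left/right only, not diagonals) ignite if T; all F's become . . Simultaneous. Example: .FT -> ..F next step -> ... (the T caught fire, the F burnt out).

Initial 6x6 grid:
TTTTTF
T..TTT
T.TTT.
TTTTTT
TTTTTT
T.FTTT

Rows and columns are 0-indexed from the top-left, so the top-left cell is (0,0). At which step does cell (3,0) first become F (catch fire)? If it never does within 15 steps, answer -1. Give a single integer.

Step 1: cell (3,0)='T' (+4 fires, +2 burnt)
Step 2: cell (3,0)='T' (+6 fires, +4 burnt)
Step 3: cell (3,0)='T' (+9 fires, +6 burnt)
Step 4: cell (3,0)='F' (+6 fires, +9 burnt)
  -> target ignites at step 4
Step 5: cell (3,0)='.' (+3 fires, +6 burnt)
Step 6: cell (3,0)='.' (+1 fires, +3 burnt)
Step 7: cell (3,0)='.' (+0 fires, +1 burnt)
  fire out at step 7

4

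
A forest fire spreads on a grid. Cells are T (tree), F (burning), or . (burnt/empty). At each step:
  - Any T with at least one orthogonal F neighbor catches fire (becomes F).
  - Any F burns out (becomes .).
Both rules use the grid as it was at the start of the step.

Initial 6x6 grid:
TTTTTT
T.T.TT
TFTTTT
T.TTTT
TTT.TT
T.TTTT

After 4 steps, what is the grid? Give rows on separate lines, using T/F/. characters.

Step 1: 2 trees catch fire, 1 burn out
  TTTTTT
  T.T.TT
  F.FTTT
  T.TTTT
  TTT.TT
  T.TTTT
Step 2: 5 trees catch fire, 2 burn out
  TTTTTT
  F.F.TT
  ...FTT
  F.FTTT
  TTT.TT
  T.TTTT
Step 3: 6 trees catch fire, 5 burn out
  FTFTTT
  ....TT
  ....FT
  ...FTT
  FTF.TT
  T.TTTT
Step 4: 8 trees catch fire, 6 burn out
  .F.FTT
  ....FT
  .....F
  ....FT
  .F..TT
  F.FTTT

.F.FTT
....FT
.....F
....FT
.F..TT
F.FTTT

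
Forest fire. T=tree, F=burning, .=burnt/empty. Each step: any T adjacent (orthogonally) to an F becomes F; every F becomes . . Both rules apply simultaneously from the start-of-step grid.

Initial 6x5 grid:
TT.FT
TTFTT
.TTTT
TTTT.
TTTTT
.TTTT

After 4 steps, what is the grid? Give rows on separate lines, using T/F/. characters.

Step 1: 4 trees catch fire, 2 burn out
  TT..F
  TF.FT
  .TFTT
  TTTT.
  TTTTT
  .TTTT
Step 2: 6 trees catch fire, 4 burn out
  TF...
  F...F
  .F.FT
  TTFT.
  TTTTT
  .TTTT
Step 3: 5 trees catch fire, 6 burn out
  F....
  .....
  ....F
  TF.F.
  TTFTT
  .TTTT
Step 4: 4 trees catch fire, 5 burn out
  .....
  .....
  .....
  F....
  TF.FT
  .TFTT

.....
.....
.....
F....
TF.FT
.TFTT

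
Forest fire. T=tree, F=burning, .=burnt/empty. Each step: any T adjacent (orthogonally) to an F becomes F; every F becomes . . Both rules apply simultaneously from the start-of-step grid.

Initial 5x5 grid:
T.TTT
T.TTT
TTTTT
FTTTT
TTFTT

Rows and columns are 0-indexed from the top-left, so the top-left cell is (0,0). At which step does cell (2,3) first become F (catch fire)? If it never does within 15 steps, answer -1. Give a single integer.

Step 1: cell (2,3)='T' (+6 fires, +2 burnt)
Step 2: cell (2,3)='T' (+5 fires, +6 burnt)
Step 3: cell (2,3)='F' (+4 fires, +5 burnt)
  -> target ignites at step 3
Step 4: cell (2,3)='.' (+3 fires, +4 burnt)
Step 5: cell (2,3)='.' (+2 fires, +3 burnt)
Step 6: cell (2,3)='.' (+1 fires, +2 burnt)
Step 7: cell (2,3)='.' (+0 fires, +1 burnt)
  fire out at step 7

3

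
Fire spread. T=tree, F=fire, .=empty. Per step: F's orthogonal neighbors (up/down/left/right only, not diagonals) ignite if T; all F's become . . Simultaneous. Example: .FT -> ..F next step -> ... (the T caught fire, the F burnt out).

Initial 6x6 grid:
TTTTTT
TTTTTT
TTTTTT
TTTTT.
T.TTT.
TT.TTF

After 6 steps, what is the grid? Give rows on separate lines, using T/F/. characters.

Step 1: 1 trees catch fire, 1 burn out
  TTTTTT
  TTTTTT
  TTTTTT
  TTTTT.
  T.TTT.
  TT.TF.
Step 2: 2 trees catch fire, 1 burn out
  TTTTTT
  TTTTTT
  TTTTTT
  TTTTT.
  T.TTF.
  TT.F..
Step 3: 2 trees catch fire, 2 burn out
  TTTTTT
  TTTTTT
  TTTTTT
  TTTTF.
  T.TF..
  TT....
Step 4: 3 trees catch fire, 2 burn out
  TTTTTT
  TTTTTT
  TTTTFT
  TTTF..
  T.F...
  TT....
Step 5: 4 trees catch fire, 3 burn out
  TTTTTT
  TTTTFT
  TTTF.F
  TTF...
  T.....
  TT....
Step 6: 5 trees catch fire, 4 burn out
  TTTTFT
  TTTF.F
  TTF...
  TF....
  T.....
  TT....

TTTTFT
TTTF.F
TTF...
TF....
T.....
TT....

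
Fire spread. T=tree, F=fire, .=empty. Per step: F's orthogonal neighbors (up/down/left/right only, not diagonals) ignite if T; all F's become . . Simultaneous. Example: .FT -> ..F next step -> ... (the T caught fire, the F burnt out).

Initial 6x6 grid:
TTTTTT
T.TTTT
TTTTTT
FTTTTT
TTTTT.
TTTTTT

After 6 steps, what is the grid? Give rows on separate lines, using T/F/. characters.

Step 1: 3 trees catch fire, 1 burn out
  TTTTTT
  T.TTTT
  FTTTTT
  .FTTTT
  FTTTT.
  TTTTTT
Step 2: 5 trees catch fire, 3 burn out
  TTTTTT
  F.TTTT
  .FTTTT
  ..FTTT
  .FTTT.
  FTTTTT
Step 3: 5 trees catch fire, 5 burn out
  FTTTTT
  ..TTTT
  ..FTTT
  ...FTT
  ..FTT.
  .FTTTT
Step 4: 6 trees catch fire, 5 burn out
  .FTTTT
  ..FTTT
  ...FTT
  ....FT
  ...FT.
  ..FTTT
Step 5: 6 trees catch fire, 6 burn out
  ..FTTT
  ...FTT
  ....FT
  .....F
  ....F.
  ...FTT
Step 6: 4 trees catch fire, 6 burn out
  ...FTT
  ....FT
  .....F
  ......
  ......
  ....FT

...FTT
....FT
.....F
......
......
....FT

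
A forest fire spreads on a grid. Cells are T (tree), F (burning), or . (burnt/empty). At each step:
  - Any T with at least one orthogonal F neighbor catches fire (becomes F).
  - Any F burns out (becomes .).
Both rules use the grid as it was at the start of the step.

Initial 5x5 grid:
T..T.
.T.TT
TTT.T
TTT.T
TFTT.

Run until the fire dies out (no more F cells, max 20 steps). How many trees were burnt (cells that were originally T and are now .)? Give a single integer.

Step 1: +3 fires, +1 burnt (F count now 3)
Step 2: +4 fires, +3 burnt (F count now 4)
Step 3: +3 fires, +4 burnt (F count now 3)
Step 4: +0 fires, +3 burnt (F count now 0)
Fire out after step 4
Initially T: 16, now '.': 19
Total burnt (originally-T cells now '.'): 10

Answer: 10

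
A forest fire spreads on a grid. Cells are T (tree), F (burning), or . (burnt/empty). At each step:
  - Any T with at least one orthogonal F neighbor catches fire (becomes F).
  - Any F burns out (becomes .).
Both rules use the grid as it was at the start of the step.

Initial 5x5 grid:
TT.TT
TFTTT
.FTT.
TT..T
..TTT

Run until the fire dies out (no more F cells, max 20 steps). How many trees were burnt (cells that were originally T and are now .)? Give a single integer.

Step 1: +5 fires, +2 burnt (F count now 5)
Step 2: +4 fires, +5 burnt (F count now 4)
Step 3: +2 fires, +4 burnt (F count now 2)
Step 4: +1 fires, +2 burnt (F count now 1)
Step 5: +0 fires, +1 burnt (F count now 0)
Fire out after step 5
Initially T: 16, now '.': 21
Total burnt (originally-T cells now '.'): 12

Answer: 12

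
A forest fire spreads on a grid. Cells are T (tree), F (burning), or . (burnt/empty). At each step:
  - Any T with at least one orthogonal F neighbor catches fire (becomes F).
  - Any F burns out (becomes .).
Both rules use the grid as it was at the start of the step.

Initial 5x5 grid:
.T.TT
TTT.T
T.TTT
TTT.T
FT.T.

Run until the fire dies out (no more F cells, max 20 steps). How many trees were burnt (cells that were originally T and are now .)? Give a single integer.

Answer: 16

Derivation:
Step 1: +2 fires, +1 burnt (F count now 2)
Step 2: +2 fires, +2 burnt (F count now 2)
Step 3: +2 fires, +2 burnt (F count now 2)
Step 4: +2 fires, +2 burnt (F count now 2)
Step 5: +3 fires, +2 burnt (F count now 3)
Step 6: +1 fires, +3 burnt (F count now 1)
Step 7: +2 fires, +1 burnt (F count now 2)
Step 8: +1 fires, +2 burnt (F count now 1)
Step 9: +1 fires, +1 burnt (F count now 1)
Step 10: +0 fires, +1 burnt (F count now 0)
Fire out after step 10
Initially T: 17, now '.': 24
Total burnt (originally-T cells now '.'): 16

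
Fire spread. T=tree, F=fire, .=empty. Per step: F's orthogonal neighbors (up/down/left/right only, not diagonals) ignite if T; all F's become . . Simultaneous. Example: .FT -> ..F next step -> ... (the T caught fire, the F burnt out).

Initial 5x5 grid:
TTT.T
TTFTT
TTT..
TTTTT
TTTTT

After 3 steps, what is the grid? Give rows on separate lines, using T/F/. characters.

Step 1: 4 trees catch fire, 1 burn out
  TTF.T
  TF.FT
  TTF..
  TTTTT
  TTTTT
Step 2: 5 trees catch fire, 4 burn out
  TF..T
  F...F
  TF...
  TTFTT
  TTTTT
Step 3: 6 trees catch fire, 5 burn out
  F...F
  .....
  F....
  TF.FT
  TTFTT

F...F
.....
F....
TF.FT
TTFTT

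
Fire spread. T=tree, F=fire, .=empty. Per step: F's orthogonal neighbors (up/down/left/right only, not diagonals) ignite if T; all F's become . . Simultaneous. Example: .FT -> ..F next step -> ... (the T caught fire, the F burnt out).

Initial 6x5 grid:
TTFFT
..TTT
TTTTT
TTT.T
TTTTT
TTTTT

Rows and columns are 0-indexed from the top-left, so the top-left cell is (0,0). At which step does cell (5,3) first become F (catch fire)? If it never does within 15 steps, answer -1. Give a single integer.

Step 1: cell (5,3)='T' (+4 fires, +2 burnt)
Step 2: cell (5,3)='T' (+4 fires, +4 burnt)
Step 3: cell (5,3)='T' (+3 fires, +4 burnt)
Step 4: cell (5,3)='T' (+4 fires, +3 burnt)
Step 5: cell (5,3)='T' (+5 fires, +4 burnt)
Step 6: cell (5,3)='F' (+4 fires, +5 burnt)
  -> target ignites at step 6
Step 7: cell (5,3)='.' (+1 fires, +4 burnt)
Step 8: cell (5,3)='.' (+0 fires, +1 burnt)
  fire out at step 8

6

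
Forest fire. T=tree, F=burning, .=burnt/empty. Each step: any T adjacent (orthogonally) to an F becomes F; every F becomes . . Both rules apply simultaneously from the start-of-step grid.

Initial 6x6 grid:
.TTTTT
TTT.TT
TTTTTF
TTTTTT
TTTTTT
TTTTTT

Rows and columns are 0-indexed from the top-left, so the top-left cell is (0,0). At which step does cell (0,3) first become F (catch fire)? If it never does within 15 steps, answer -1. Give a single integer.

Step 1: cell (0,3)='T' (+3 fires, +1 burnt)
Step 2: cell (0,3)='T' (+5 fires, +3 burnt)
Step 3: cell (0,3)='T' (+5 fires, +5 burnt)
Step 4: cell (0,3)='F' (+6 fires, +5 burnt)
  -> target ignites at step 4
Step 5: cell (0,3)='.' (+6 fires, +6 burnt)
Step 6: cell (0,3)='.' (+5 fires, +6 burnt)
Step 7: cell (0,3)='.' (+2 fires, +5 burnt)
Step 8: cell (0,3)='.' (+1 fires, +2 burnt)
Step 9: cell (0,3)='.' (+0 fires, +1 burnt)
  fire out at step 9

4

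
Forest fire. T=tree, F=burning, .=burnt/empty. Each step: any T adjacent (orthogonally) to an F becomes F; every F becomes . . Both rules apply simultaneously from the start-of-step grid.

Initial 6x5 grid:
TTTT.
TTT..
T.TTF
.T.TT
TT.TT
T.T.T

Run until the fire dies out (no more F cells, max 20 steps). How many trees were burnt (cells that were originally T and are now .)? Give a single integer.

Answer: 15

Derivation:
Step 1: +2 fires, +1 burnt (F count now 2)
Step 2: +3 fires, +2 burnt (F count now 3)
Step 3: +3 fires, +3 burnt (F count now 3)
Step 4: +2 fires, +3 burnt (F count now 2)
Step 5: +3 fires, +2 burnt (F count now 3)
Step 6: +2 fires, +3 burnt (F count now 2)
Step 7: +0 fires, +2 burnt (F count now 0)
Fire out after step 7
Initially T: 20, now '.': 25
Total burnt (originally-T cells now '.'): 15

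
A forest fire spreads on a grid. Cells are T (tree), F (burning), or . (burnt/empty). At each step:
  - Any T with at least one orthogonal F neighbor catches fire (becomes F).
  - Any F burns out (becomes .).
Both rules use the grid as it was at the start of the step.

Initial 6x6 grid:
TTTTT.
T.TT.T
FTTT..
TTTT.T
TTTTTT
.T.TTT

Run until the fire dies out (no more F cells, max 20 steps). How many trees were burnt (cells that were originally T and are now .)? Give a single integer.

Answer: 26

Derivation:
Step 1: +3 fires, +1 burnt (F count now 3)
Step 2: +4 fires, +3 burnt (F count now 4)
Step 3: +5 fires, +4 burnt (F count now 5)
Step 4: +5 fires, +5 burnt (F count now 5)
Step 5: +2 fires, +5 burnt (F count now 2)
Step 6: +3 fires, +2 burnt (F count now 3)
Step 7: +2 fires, +3 burnt (F count now 2)
Step 8: +2 fires, +2 burnt (F count now 2)
Step 9: +0 fires, +2 burnt (F count now 0)
Fire out after step 9
Initially T: 27, now '.': 35
Total burnt (originally-T cells now '.'): 26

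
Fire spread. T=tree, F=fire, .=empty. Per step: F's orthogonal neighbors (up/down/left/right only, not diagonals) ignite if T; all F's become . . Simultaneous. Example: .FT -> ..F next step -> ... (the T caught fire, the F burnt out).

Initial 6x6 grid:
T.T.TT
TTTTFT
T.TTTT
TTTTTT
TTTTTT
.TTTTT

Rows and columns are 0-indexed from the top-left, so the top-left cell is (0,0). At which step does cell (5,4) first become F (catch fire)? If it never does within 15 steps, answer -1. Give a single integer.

Step 1: cell (5,4)='T' (+4 fires, +1 burnt)
Step 2: cell (5,4)='T' (+5 fires, +4 burnt)
Step 3: cell (5,4)='T' (+6 fires, +5 burnt)
Step 4: cell (5,4)='F' (+5 fires, +6 burnt)
  -> target ignites at step 4
Step 5: cell (5,4)='.' (+6 fires, +5 burnt)
Step 6: cell (5,4)='.' (+3 fires, +6 burnt)
Step 7: cell (5,4)='.' (+2 fires, +3 burnt)
Step 8: cell (5,4)='.' (+0 fires, +2 burnt)
  fire out at step 8

4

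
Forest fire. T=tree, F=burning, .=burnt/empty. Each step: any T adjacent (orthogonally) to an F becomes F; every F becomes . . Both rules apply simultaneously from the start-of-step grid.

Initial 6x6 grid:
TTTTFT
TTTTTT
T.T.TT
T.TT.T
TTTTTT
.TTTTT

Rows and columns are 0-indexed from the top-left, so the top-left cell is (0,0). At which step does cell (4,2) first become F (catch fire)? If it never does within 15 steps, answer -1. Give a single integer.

Step 1: cell (4,2)='T' (+3 fires, +1 burnt)
Step 2: cell (4,2)='T' (+4 fires, +3 burnt)
Step 3: cell (4,2)='T' (+3 fires, +4 burnt)
Step 4: cell (4,2)='T' (+4 fires, +3 burnt)
Step 5: cell (4,2)='T' (+3 fires, +4 burnt)
Step 6: cell (4,2)='F' (+5 fires, +3 burnt)
  -> target ignites at step 6
Step 7: cell (4,2)='.' (+5 fires, +5 burnt)
Step 8: cell (4,2)='.' (+3 fires, +5 burnt)
Step 9: cell (4,2)='.' (+0 fires, +3 burnt)
  fire out at step 9

6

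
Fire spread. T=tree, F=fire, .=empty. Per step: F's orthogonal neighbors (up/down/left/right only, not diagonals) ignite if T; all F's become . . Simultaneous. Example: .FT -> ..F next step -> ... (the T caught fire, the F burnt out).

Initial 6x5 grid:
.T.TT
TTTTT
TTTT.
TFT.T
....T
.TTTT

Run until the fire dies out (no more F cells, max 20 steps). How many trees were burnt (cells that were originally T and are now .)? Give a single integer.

Step 1: +3 fires, +1 burnt (F count now 3)
Step 2: +3 fires, +3 burnt (F count now 3)
Step 3: +4 fires, +3 burnt (F count now 4)
Step 4: +1 fires, +4 burnt (F count now 1)
Step 5: +2 fires, +1 burnt (F count now 2)
Step 6: +1 fires, +2 burnt (F count now 1)
Step 7: +0 fires, +1 burnt (F count now 0)
Fire out after step 7
Initially T: 20, now '.': 24
Total burnt (originally-T cells now '.'): 14

Answer: 14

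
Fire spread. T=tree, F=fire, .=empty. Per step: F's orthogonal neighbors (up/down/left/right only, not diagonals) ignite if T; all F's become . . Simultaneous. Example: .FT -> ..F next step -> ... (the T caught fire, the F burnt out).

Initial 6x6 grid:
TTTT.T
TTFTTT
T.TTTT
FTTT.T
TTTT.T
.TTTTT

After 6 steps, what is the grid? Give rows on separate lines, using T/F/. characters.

Step 1: 7 trees catch fire, 2 burn out
  TTFT.T
  TF.FTT
  F.FTTT
  .FTT.T
  FTTT.T
  .TTTTT
Step 2: 7 trees catch fire, 7 burn out
  TF.F.T
  F...FT
  ...FTT
  ..FT.T
  .FTT.T
  .TTTTT
Step 3: 6 trees catch fire, 7 burn out
  F....T
  .....F
  ....FT
  ...F.T
  ..FT.T
  .FTTTT
Step 4: 4 trees catch fire, 6 burn out
  .....F
  ......
  .....F
  .....T
  ...F.T
  ..FTTT
Step 5: 2 trees catch fire, 4 burn out
  ......
  ......
  ......
  .....F
  .....T
  ...FTT
Step 6: 2 trees catch fire, 2 burn out
  ......
  ......
  ......
  ......
  .....F
  ....FT

......
......
......
......
.....F
....FT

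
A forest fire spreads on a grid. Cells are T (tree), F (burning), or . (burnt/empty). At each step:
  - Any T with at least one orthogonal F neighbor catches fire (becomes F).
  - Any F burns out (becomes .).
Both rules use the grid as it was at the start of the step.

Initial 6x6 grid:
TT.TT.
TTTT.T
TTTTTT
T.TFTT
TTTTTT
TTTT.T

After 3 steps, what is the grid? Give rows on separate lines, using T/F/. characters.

Step 1: 4 trees catch fire, 1 burn out
  TT.TT.
  TTTT.T
  TTTFTT
  T.F.FT
  TTTFTT
  TTTT.T
Step 2: 7 trees catch fire, 4 burn out
  TT.TT.
  TTTF.T
  TTF.FT
  T....F
  TTF.FT
  TTTF.T
Step 3: 7 trees catch fire, 7 burn out
  TT.FT.
  TTF..T
  TF...F
  T.....
  TF...F
  TTF..T

TT.FT.
TTF..T
TF...F
T.....
TF...F
TTF..T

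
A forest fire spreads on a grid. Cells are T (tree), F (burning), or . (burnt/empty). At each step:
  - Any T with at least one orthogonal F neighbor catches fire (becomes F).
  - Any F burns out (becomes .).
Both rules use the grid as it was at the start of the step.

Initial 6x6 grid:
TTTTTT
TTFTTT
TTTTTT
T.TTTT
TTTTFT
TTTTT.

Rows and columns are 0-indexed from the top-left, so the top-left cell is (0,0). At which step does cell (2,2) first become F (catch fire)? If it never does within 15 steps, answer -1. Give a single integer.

Step 1: cell (2,2)='F' (+8 fires, +2 burnt)
  -> target ignites at step 1
Step 2: cell (2,2)='.' (+12 fires, +8 burnt)
Step 3: cell (2,2)='.' (+7 fires, +12 burnt)
Step 4: cell (2,2)='.' (+4 fires, +7 burnt)
Step 5: cell (2,2)='.' (+1 fires, +4 burnt)
Step 6: cell (2,2)='.' (+0 fires, +1 burnt)
  fire out at step 6

1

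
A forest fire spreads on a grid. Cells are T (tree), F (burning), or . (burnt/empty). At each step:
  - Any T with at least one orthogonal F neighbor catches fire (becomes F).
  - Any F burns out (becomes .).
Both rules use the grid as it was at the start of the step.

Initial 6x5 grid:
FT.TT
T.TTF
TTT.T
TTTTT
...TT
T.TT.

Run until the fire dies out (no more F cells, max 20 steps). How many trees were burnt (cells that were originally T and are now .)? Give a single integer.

Answer: 19

Derivation:
Step 1: +5 fires, +2 burnt (F count now 5)
Step 2: +4 fires, +5 burnt (F count now 4)
Step 3: +5 fires, +4 burnt (F count now 5)
Step 4: +3 fires, +5 burnt (F count now 3)
Step 5: +1 fires, +3 burnt (F count now 1)
Step 6: +1 fires, +1 burnt (F count now 1)
Step 7: +0 fires, +1 burnt (F count now 0)
Fire out after step 7
Initially T: 20, now '.': 29
Total burnt (originally-T cells now '.'): 19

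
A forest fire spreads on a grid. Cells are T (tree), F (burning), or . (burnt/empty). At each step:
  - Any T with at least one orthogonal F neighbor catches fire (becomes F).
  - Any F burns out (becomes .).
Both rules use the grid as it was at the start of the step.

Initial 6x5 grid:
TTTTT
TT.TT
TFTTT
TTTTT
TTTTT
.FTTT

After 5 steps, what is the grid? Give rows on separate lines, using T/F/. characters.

Step 1: 6 trees catch fire, 2 burn out
  TTTTT
  TF.TT
  F.FTT
  TFTTT
  TFTTT
  ..FTT
Step 2: 8 trees catch fire, 6 burn out
  TFTTT
  F..TT
  ...FT
  F.FTT
  F.FTT
  ...FT
Step 3: 7 trees catch fire, 8 burn out
  F.FTT
  ...FT
  ....F
  ...FT
  ...FT
  ....F
Step 4: 4 trees catch fire, 7 burn out
  ...FT
  ....F
  .....
  ....F
  ....F
  .....
Step 5: 1 trees catch fire, 4 burn out
  ....F
  .....
  .....
  .....
  .....
  .....

....F
.....
.....
.....
.....
.....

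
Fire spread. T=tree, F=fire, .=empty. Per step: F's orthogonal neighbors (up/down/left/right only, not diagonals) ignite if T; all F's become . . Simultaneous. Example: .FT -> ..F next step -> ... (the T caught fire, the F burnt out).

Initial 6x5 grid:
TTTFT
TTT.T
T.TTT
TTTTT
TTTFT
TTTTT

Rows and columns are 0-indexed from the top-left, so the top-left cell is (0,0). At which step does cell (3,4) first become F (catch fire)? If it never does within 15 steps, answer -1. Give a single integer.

Step 1: cell (3,4)='T' (+6 fires, +2 burnt)
Step 2: cell (3,4)='F' (+9 fires, +6 burnt)
  -> target ignites at step 2
Step 3: cell (3,4)='.' (+7 fires, +9 burnt)
Step 4: cell (3,4)='.' (+3 fires, +7 burnt)
Step 5: cell (3,4)='.' (+1 fires, +3 burnt)
Step 6: cell (3,4)='.' (+0 fires, +1 burnt)
  fire out at step 6

2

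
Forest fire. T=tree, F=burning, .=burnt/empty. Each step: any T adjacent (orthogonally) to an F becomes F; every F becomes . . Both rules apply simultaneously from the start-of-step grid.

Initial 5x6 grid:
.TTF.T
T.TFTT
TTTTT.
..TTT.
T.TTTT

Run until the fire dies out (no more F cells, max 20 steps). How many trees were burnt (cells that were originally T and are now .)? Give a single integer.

Answer: 19

Derivation:
Step 1: +4 fires, +2 burnt (F count now 4)
Step 2: +5 fires, +4 burnt (F count now 5)
Step 3: +5 fires, +5 burnt (F count now 5)
Step 4: +3 fires, +5 burnt (F count now 3)
Step 5: +2 fires, +3 burnt (F count now 2)
Step 6: +0 fires, +2 burnt (F count now 0)
Fire out after step 6
Initially T: 20, now '.': 29
Total burnt (originally-T cells now '.'): 19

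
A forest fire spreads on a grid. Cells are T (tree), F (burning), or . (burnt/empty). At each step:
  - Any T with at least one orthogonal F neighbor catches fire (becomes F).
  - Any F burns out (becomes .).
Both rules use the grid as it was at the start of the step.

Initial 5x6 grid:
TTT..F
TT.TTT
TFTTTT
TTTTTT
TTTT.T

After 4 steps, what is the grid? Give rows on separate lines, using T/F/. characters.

Step 1: 5 trees catch fire, 2 burn out
  TTT...
  TF.TTF
  F.FTTT
  TFTTTT
  TTTT.T
Step 2: 8 trees catch fire, 5 burn out
  TFT...
  F..TF.
  ...FTF
  F.FTTT
  TFTT.T
Step 3: 8 trees catch fire, 8 burn out
  F.F...
  ...F..
  ....F.
  ...FTF
  F.FT.T
Step 4: 3 trees catch fire, 8 burn out
  ......
  ......
  ......
  ....F.
  ...F.F

......
......
......
....F.
...F.F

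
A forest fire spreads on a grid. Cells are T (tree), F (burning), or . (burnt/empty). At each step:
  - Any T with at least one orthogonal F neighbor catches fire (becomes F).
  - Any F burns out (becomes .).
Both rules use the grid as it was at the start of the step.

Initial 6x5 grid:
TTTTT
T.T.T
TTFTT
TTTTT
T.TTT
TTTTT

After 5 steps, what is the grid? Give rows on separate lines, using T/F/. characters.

Step 1: 4 trees catch fire, 1 burn out
  TTTTT
  T.F.T
  TF.FT
  TTFTT
  T.TTT
  TTTTT
Step 2: 6 trees catch fire, 4 burn out
  TTFTT
  T...T
  F...F
  TF.FT
  T.FTT
  TTTTT
Step 3: 8 trees catch fire, 6 burn out
  TF.FT
  F...F
  .....
  F...F
  T..FT
  TTFTT
Step 4: 6 trees catch fire, 8 burn out
  F...F
  .....
  .....
  .....
  F...F
  TF.FT
Step 5: 2 trees catch fire, 6 burn out
  .....
  .....
  .....
  .....
  .....
  F...F

.....
.....
.....
.....
.....
F...F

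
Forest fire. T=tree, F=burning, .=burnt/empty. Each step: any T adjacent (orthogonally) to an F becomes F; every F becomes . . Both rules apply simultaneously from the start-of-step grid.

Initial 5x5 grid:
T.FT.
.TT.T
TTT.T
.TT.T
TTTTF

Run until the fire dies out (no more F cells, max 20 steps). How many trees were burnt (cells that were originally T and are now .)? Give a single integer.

Answer: 15

Derivation:
Step 1: +4 fires, +2 burnt (F count now 4)
Step 2: +4 fires, +4 burnt (F count now 4)
Step 3: +4 fires, +4 burnt (F count now 4)
Step 4: +3 fires, +4 burnt (F count now 3)
Step 5: +0 fires, +3 burnt (F count now 0)
Fire out after step 5
Initially T: 16, now '.': 24
Total burnt (originally-T cells now '.'): 15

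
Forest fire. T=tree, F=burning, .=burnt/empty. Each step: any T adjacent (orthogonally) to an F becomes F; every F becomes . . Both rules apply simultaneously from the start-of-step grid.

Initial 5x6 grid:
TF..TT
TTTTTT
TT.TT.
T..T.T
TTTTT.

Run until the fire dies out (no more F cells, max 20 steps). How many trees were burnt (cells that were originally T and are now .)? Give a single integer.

Answer: 20

Derivation:
Step 1: +2 fires, +1 burnt (F count now 2)
Step 2: +3 fires, +2 burnt (F count now 3)
Step 3: +2 fires, +3 burnt (F count now 2)
Step 4: +3 fires, +2 burnt (F count now 3)
Step 5: +5 fires, +3 burnt (F count now 5)
Step 6: +3 fires, +5 burnt (F count now 3)
Step 7: +2 fires, +3 burnt (F count now 2)
Step 8: +0 fires, +2 burnt (F count now 0)
Fire out after step 8
Initially T: 21, now '.': 29
Total burnt (originally-T cells now '.'): 20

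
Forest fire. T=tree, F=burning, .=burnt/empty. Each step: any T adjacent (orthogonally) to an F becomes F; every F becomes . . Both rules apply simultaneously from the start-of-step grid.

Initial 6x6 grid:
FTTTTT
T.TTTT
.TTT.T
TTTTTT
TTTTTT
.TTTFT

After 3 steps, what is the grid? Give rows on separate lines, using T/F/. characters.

Step 1: 5 trees catch fire, 2 burn out
  .FTTTT
  F.TTTT
  .TTT.T
  TTTTTT
  TTTTFT
  .TTF.F
Step 2: 5 trees catch fire, 5 burn out
  ..FTTT
  ..TTTT
  .TTT.T
  TTTTFT
  TTTF.F
  .TF...
Step 3: 6 trees catch fire, 5 burn out
  ...FTT
  ..FTTT
  .TTT.T
  TTTF.F
  TTF...
  .F....

...FTT
..FTTT
.TTT.T
TTTF.F
TTF...
.F....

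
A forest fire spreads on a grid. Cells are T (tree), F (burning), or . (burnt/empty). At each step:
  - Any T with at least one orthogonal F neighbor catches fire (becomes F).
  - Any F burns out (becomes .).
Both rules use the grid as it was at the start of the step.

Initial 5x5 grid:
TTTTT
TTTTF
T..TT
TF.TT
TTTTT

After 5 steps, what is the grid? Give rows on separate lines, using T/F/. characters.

Step 1: 5 trees catch fire, 2 burn out
  TTTTF
  TTTF.
  T..TF
  F..TT
  TFTTT
Step 2: 7 trees catch fire, 5 burn out
  TTTF.
  TTF..
  F..F.
  ...TF
  F.FTT
Step 3: 6 trees catch fire, 7 burn out
  TTF..
  FF...
  .....
  ...F.
  ...FF
Step 4: 2 trees catch fire, 6 burn out
  FF...
  .....
  .....
  .....
  .....
Step 5: 0 trees catch fire, 2 burn out
  .....
  .....
  .....
  .....
  .....

.....
.....
.....
.....
.....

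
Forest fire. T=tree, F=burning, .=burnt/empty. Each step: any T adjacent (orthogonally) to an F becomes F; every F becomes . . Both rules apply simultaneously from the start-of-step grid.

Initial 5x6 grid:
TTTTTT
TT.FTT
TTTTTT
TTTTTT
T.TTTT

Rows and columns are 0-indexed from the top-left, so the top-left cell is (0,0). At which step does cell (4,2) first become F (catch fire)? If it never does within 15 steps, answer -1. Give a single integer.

Step 1: cell (4,2)='T' (+3 fires, +1 burnt)
Step 2: cell (4,2)='T' (+6 fires, +3 burnt)
Step 3: cell (4,2)='T' (+7 fires, +6 burnt)
Step 4: cell (4,2)='F' (+7 fires, +7 burnt)
  -> target ignites at step 4
Step 5: cell (4,2)='.' (+3 fires, +7 burnt)
Step 6: cell (4,2)='.' (+1 fires, +3 burnt)
Step 7: cell (4,2)='.' (+0 fires, +1 burnt)
  fire out at step 7

4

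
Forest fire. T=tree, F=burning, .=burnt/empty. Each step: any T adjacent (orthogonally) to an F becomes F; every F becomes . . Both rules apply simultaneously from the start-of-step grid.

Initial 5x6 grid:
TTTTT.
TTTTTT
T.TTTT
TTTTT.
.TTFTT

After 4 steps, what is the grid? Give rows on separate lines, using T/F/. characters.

Step 1: 3 trees catch fire, 1 burn out
  TTTTT.
  TTTTTT
  T.TTTT
  TTTFT.
  .TF.FT
Step 2: 5 trees catch fire, 3 burn out
  TTTTT.
  TTTTTT
  T.TFTT
  TTF.F.
  .F...F
Step 3: 4 trees catch fire, 5 burn out
  TTTTT.
  TTTFTT
  T.F.FT
  TF....
  ......
Step 4: 5 trees catch fire, 4 burn out
  TTTFT.
  TTF.FT
  T....F
  F.....
  ......

TTTFT.
TTF.FT
T....F
F.....
......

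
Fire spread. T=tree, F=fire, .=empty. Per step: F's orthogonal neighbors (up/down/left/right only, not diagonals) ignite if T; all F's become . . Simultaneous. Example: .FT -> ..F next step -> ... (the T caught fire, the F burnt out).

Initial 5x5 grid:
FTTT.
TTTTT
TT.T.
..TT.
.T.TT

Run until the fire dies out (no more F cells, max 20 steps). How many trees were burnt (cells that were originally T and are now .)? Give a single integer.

Step 1: +2 fires, +1 burnt (F count now 2)
Step 2: +3 fires, +2 burnt (F count now 3)
Step 3: +3 fires, +3 burnt (F count now 3)
Step 4: +1 fires, +3 burnt (F count now 1)
Step 5: +2 fires, +1 burnt (F count now 2)
Step 6: +1 fires, +2 burnt (F count now 1)
Step 7: +2 fires, +1 burnt (F count now 2)
Step 8: +1 fires, +2 burnt (F count now 1)
Step 9: +0 fires, +1 burnt (F count now 0)
Fire out after step 9
Initially T: 16, now '.': 24
Total burnt (originally-T cells now '.'): 15

Answer: 15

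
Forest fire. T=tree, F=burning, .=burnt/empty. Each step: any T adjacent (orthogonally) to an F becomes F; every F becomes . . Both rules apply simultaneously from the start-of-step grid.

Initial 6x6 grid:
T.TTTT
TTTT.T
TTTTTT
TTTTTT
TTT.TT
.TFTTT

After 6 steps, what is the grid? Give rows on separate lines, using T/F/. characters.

Step 1: 3 trees catch fire, 1 burn out
  T.TTTT
  TTTT.T
  TTTTTT
  TTTTTT
  TTF.TT
  .F.FTT
Step 2: 3 trees catch fire, 3 burn out
  T.TTTT
  TTTT.T
  TTTTTT
  TTFTTT
  TF..TT
  ....FT
Step 3: 6 trees catch fire, 3 burn out
  T.TTTT
  TTTT.T
  TTFTTT
  TF.FTT
  F...FT
  .....F
Step 4: 6 trees catch fire, 6 burn out
  T.TTTT
  TTFT.T
  TF.FTT
  F...FT
  .....F
  ......
Step 5: 6 trees catch fire, 6 burn out
  T.FTTT
  TF.F.T
  F...FT
  .....F
  ......
  ......
Step 6: 3 trees catch fire, 6 burn out
  T..FTT
  F....T
  .....F
  ......
  ......
  ......

T..FTT
F....T
.....F
......
......
......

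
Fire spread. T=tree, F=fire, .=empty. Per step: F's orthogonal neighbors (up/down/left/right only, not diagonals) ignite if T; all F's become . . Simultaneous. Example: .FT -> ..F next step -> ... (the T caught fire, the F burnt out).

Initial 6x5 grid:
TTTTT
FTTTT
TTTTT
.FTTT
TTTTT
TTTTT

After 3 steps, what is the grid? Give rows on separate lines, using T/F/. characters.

Step 1: 6 trees catch fire, 2 burn out
  FTTTT
  .FTTT
  FFTTT
  ..FTT
  TFTTT
  TTTTT
Step 2: 7 trees catch fire, 6 burn out
  .FTTT
  ..FTT
  ..FTT
  ...FT
  F.FTT
  TFTTT
Step 3: 7 trees catch fire, 7 burn out
  ..FTT
  ...FT
  ...FT
  ....F
  ...FT
  F.FTT

..FTT
...FT
...FT
....F
...FT
F.FTT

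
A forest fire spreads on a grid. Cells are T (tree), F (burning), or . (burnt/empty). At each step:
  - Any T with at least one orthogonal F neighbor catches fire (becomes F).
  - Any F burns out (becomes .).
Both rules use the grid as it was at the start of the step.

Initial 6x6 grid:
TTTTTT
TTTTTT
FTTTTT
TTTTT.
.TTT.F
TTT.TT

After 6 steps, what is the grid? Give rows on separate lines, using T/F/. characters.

Step 1: 4 trees catch fire, 2 burn out
  TTTTTT
  FTTTTT
  .FTTTT
  FTTTT.
  .TTT..
  TTT.TF
Step 2: 5 trees catch fire, 4 burn out
  FTTTTT
  .FTTTT
  ..FTTT
  .FTTT.
  .TTT..
  TTT.F.
Step 3: 5 trees catch fire, 5 burn out
  .FTTTT
  ..FTTT
  ...FTT
  ..FTT.
  .FTT..
  TTT...
Step 4: 6 trees catch fire, 5 burn out
  ..FTTT
  ...FTT
  ....FT
  ...FT.
  ..FT..
  TFT...
Step 5: 7 trees catch fire, 6 burn out
  ...FTT
  ....FT
  .....F
  ....F.
  ...F..
  F.F...
Step 6: 2 trees catch fire, 7 burn out
  ....FT
  .....F
  ......
  ......
  ......
  ......

....FT
.....F
......
......
......
......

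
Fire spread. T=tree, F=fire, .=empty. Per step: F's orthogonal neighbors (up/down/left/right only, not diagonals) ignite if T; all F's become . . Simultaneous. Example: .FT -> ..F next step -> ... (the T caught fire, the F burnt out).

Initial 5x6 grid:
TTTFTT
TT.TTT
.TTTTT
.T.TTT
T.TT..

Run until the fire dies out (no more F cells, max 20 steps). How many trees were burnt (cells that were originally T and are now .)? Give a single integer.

Answer: 21

Derivation:
Step 1: +3 fires, +1 burnt (F count now 3)
Step 2: +4 fires, +3 burnt (F count now 4)
Step 3: +6 fires, +4 burnt (F count now 6)
Step 4: +5 fires, +6 burnt (F count now 5)
Step 5: +3 fires, +5 burnt (F count now 3)
Step 6: +0 fires, +3 burnt (F count now 0)
Fire out after step 6
Initially T: 22, now '.': 29
Total burnt (originally-T cells now '.'): 21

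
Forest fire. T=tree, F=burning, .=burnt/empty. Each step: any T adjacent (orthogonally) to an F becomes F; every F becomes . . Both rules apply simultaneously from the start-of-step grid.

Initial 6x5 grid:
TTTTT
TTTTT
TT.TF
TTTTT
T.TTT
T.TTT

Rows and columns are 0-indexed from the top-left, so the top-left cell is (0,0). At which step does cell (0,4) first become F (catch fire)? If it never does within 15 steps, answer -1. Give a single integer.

Step 1: cell (0,4)='T' (+3 fires, +1 burnt)
Step 2: cell (0,4)='F' (+4 fires, +3 burnt)
  -> target ignites at step 2
Step 3: cell (0,4)='.' (+5 fires, +4 burnt)
Step 4: cell (0,4)='.' (+5 fires, +5 burnt)
Step 5: cell (0,4)='.' (+5 fires, +5 burnt)
Step 6: cell (0,4)='.' (+3 fires, +5 burnt)
Step 7: cell (0,4)='.' (+1 fires, +3 burnt)
Step 8: cell (0,4)='.' (+0 fires, +1 burnt)
  fire out at step 8

2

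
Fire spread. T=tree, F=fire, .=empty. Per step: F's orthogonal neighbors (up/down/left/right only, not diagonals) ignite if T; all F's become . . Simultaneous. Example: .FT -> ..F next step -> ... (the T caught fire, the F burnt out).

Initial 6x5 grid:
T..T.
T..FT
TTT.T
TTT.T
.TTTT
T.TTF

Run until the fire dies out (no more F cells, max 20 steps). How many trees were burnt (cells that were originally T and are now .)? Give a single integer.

Step 1: +4 fires, +2 burnt (F count now 4)
Step 2: +4 fires, +4 burnt (F count now 4)
Step 3: +1 fires, +4 burnt (F count now 1)
Step 4: +2 fires, +1 burnt (F count now 2)
Step 5: +2 fires, +2 burnt (F count now 2)
Step 6: +2 fires, +2 burnt (F count now 2)
Step 7: +1 fires, +2 burnt (F count now 1)
Step 8: +1 fires, +1 burnt (F count now 1)
Step 9: +1 fires, +1 burnt (F count now 1)
Step 10: +0 fires, +1 burnt (F count now 0)
Fire out after step 10
Initially T: 19, now '.': 29
Total burnt (originally-T cells now '.'): 18

Answer: 18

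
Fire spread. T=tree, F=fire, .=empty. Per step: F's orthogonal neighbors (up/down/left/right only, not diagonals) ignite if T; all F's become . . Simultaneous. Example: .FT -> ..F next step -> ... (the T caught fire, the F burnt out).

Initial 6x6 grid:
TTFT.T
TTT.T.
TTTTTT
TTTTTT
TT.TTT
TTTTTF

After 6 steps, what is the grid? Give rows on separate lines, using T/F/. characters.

Step 1: 5 trees catch fire, 2 burn out
  TF.F.T
  TTF.T.
  TTTTTT
  TTTTTT
  TT.TTF
  TTTTF.
Step 2: 6 trees catch fire, 5 burn out
  F....T
  TF..T.
  TTFTTT
  TTTTTF
  TT.TF.
  TTTF..
Step 3: 8 trees catch fire, 6 burn out
  .....T
  F...T.
  TF.FTF
  TTFTF.
  TT.F..
  TTF...
Step 4: 5 trees catch fire, 8 burn out
  .....T
  ....T.
  F...F.
  TF.F..
  TT....
  TF....
Step 5: 4 trees catch fire, 5 burn out
  .....T
  ....F.
  ......
  F.....
  TF....
  F.....
Step 6: 1 trees catch fire, 4 burn out
  .....T
  ......
  ......
  ......
  F.....
  ......

.....T
......
......
......
F.....
......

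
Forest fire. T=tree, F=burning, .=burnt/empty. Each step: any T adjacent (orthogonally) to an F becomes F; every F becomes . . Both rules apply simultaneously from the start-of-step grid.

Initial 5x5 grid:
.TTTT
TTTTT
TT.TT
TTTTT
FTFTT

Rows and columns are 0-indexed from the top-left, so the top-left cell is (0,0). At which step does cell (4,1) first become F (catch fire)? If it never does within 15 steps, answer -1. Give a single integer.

Step 1: cell (4,1)='F' (+4 fires, +2 burnt)
  -> target ignites at step 1
Step 2: cell (4,1)='.' (+4 fires, +4 burnt)
Step 3: cell (4,1)='.' (+4 fires, +4 burnt)
Step 4: cell (4,1)='.' (+3 fires, +4 burnt)
Step 5: cell (4,1)='.' (+4 fires, +3 burnt)
Step 6: cell (4,1)='.' (+2 fires, +4 burnt)
Step 7: cell (4,1)='.' (+0 fires, +2 burnt)
  fire out at step 7

1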